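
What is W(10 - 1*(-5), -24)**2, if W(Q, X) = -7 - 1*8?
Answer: 225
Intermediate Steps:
W(Q, X) = -15 (W(Q, X) = -7 - 8 = -15)
W(10 - 1*(-5), -24)**2 = (-15)**2 = 225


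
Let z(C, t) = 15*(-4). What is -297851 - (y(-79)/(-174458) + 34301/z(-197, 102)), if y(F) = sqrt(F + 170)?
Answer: -17836759/60 + sqrt(91)/174458 ≈ -2.9728e+5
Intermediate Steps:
z(C, t) = -60
y(F) = sqrt(170 + F)
-297851 - (y(-79)/(-174458) + 34301/z(-197, 102)) = -297851 - (sqrt(170 - 79)/(-174458) + 34301/(-60)) = -297851 - (sqrt(91)*(-1/174458) + 34301*(-1/60)) = -297851 - (-sqrt(91)/174458 - 34301/60) = -297851 - (-34301/60 - sqrt(91)/174458) = -297851 + (34301/60 + sqrt(91)/174458) = -17836759/60 + sqrt(91)/174458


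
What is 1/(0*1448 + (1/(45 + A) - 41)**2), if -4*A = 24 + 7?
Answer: 22201/37271025 ≈ 0.00059566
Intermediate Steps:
A = -31/4 (A = -(24 + 7)/4 = -1/4*31 = -31/4 ≈ -7.7500)
1/(0*1448 + (1/(45 + A) - 41)**2) = 1/(0*1448 + (1/(45 - 31/4) - 41)**2) = 1/(0 + (1/(149/4) - 41)**2) = 1/(0 + (4/149 - 41)**2) = 1/(0 + (-6105/149)**2) = 1/(0 + 37271025/22201) = 1/(37271025/22201) = 22201/37271025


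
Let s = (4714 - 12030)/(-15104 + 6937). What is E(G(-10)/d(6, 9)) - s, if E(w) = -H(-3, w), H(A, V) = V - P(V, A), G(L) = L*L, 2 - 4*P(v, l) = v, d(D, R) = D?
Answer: -520135/24501 ≈ -21.229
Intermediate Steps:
P(v, l) = ½ - v/4
G(L) = L²
H(A, V) = -½ + 5*V/4 (H(A, V) = V - (½ - V/4) = V + (-½ + V/4) = -½ + 5*V/4)
E(w) = ½ - 5*w/4 (E(w) = -(-½ + 5*w/4) = ½ - 5*w/4)
s = 7316/8167 (s = -7316/(-8167) = -7316*(-1/8167) = 7316/8167 ≈ 0.89580)
E(G(-10)/d(6, 9)) - s = (½ - 5*(-10)²/(4*6)) - 1*7316/8167 = (½ - 125/6) - 7316/8167 = -61/3 - 7316/8167 = -520135/24501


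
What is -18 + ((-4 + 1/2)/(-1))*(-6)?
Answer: -39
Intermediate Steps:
-18 + ((-4 + 1/2)/(-1))*(-6) = -18 - (-4 + ½)*(-6) = -18 - 1*(-7/2)*(-6) = -18 + (7/2)*(-6) = -18 - 21 = -39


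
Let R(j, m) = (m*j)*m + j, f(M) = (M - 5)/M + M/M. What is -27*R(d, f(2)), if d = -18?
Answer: 1215/2 ≈ 607.50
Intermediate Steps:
f(M) = 1 + (-5 + M)/M (f(M) = (-5 + M)/M + 1 = 1 + (-5 + M)/M)
R(j, m) = j + j*m**2 (R(j, m) = (j*m)*m + j = j*m**2 + j = j + j*m**2)
-27*R(d, f(2)) = -(-486)*(1 + (2 - 5/2)**2) = -(-486)*(1 + (-1/2)**2) = -(-486)*(1 + 1/4) = -(-486)*5/4 = -27*(-45/2) = 1215/2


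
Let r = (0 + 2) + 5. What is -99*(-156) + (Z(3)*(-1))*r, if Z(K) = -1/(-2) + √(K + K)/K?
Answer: 30881/2 - 7*√6/3 ≈ 15435.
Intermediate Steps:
r = 7 (r = 2 + 5 = 7)
Z(K) = ½ + √2/√K (Z(K) = -1*(-½) + √(2*K)/K = ½ + (√2*√K)/K = ½ + √2/√K)
-99*(-156) + (Z(3)*(-1))*r = -99*(-156) + ((½ + √2/√3)*(-1))*7 = 15444 + ((½ + √2*(√3/3))*(-1))*7 = 15444 + ((½ + √6/3)*(-1))*7 = 15444 + (-½ - √6/3)*7 = 15444 + (-7/2 - 7*√6/3) = 30881/2 - 7*√6/3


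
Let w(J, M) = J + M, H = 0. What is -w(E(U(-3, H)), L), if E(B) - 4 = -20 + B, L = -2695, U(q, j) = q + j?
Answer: 2714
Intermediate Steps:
U(q, j) = j + q
E(B) = -16 + B (E(B) = 4 + (-20 + B) = -16 + B)
-w(E(U(-3, H)), L) = -((-16 + (0 - 3)) - 2695) = -((-16 - 3) - 2695) = -(-19 - 2695) = -1*(-2714) = 2714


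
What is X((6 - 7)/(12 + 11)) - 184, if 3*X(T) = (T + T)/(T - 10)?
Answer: -127510/693 ≈ -184.00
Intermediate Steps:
X(T) = 2*T/(3*(-10 + T)) (X(T) = ((T + T)/(T - 10))/3 = ((2*T)/(-10 + T))/3 = (2*T/(-10 + T))/3 = 2*T/(3*(-10 + T)))
X((6 - 7)/(12 + 11)) - 184 = 2*((6 - 7)/(12 + 11))/(3*(-10 + (6 - 7)/(12 + 11))) - 184 = 2*(-1/23)/(3*(-10 - 1/23)) - 184 = 2*(-1*1/23)/(3*(-10 - 1*1/23)) - 184 = (⅔)*(-1/23)/(-10 - 1/23) - 184 = (⅔)*(-1/23)/(-231/23) - 184 = (⅔)*(-1/23)*(-23/231) - 184 = 2/693 - 184 = -127510/693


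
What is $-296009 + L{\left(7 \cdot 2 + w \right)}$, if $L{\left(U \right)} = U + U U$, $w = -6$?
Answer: $-295937$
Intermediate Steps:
$L{\left(U \right)} = U + U^{2}$
$-296009 + L{\left(7 \cdot 2 + w \right)} = -296009 + \left(7 \cdot 2 - 6\right) \left(1 + \left(7 \cdot 2 - 6\right)\right) = -296009 + \left(14 - 6\right) \left(1 + \left(14 - 6\right)\right) = -296009 + 8 \left(1 + 8\right) = -296009 + 8 \cdot 9 = -296009 + 72 = -295937$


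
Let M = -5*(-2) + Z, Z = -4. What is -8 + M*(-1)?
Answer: -14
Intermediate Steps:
M = 6 (M = -5*(-2) - 4 = 10 - 4 = 6)
-8 + M*(-1) = -8 + 6*(-1) = -8 - 6 = -14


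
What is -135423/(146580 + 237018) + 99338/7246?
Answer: 2062476837/154419506 ≈ 13.356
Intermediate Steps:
-135423/(146580 + 237018) + 99338/7246 = -135423/383598 + 99338*(1/7246) = -135423*1/383598 + 49669/3623 = -15047/42622 + 49669/3623 = 2062476837/154419506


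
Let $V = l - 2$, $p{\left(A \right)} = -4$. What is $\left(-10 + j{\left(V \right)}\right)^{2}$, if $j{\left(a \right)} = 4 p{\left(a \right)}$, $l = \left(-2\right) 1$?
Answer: $676$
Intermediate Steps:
$l = -2$
$V = -4$ ($V = -2 - 2 = -4$)
$j{\left(a \right)} = -16$ ($j{\left(a \right)} = 4 \left(-4\right) = -16$)
$\left(-10 + j{\left(V \right)}\right)^{2} = \left(-10 - 16\right)^{2} = \left(-26\right)^{2} = 676$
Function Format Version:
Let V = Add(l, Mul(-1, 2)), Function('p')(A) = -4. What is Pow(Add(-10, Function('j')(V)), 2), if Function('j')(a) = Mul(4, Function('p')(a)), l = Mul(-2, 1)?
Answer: 676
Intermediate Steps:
l = -2
V = -4 (V = Add(-2, Mul(-1, 2)) = Add(-2, -2) = -4)
Function('j')(a) = -16 (Function('j')(a) = Mul(4, -4) = -16)
Pow(Add(-10, Function('j')(V)), 2) = Pow(Add(-10, -16), 2) = Pow(-26, 2) = 676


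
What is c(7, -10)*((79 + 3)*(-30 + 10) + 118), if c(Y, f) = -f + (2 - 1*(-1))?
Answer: -19786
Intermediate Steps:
c(Y, f) = 3 - f (c(Y, f) = -f + (2 + 1) = -f + 3 = 3 - f)
c(7, -10)*((79 + 3)*(-30 + 10) + 118) = (3 - 1*(-10))*((79 + 3)*(-30 + 10) + 118) = (3 + 10)*(82*(-20) + 118) = 13*(-1640 + 118) = 13*(-1522) = -19786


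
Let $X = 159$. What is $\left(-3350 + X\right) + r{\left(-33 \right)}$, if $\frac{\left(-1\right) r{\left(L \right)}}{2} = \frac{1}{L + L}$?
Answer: $- \frac{105302}{33} \approx -3191.0$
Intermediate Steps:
$r{\left(L \right)} = - \frac{1}{L}$ ($r{\left(L \right)} = - \frac{2}{L + L} = - \frac{2}{2 L} = - 2 \frac{1}{2 L} = - \frac{1}{L}$)
$\left(-3350 + X\right) + r{\left(-33 \right)} = \left(-3350 + 159\right) - \frac{1}{-33} = -3191 - - \frac{1}{33} = -3191 + \frac{1}{33} = - \frac{105302}{33}$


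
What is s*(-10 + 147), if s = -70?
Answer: -9590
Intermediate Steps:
s*(-10 + 147) = -70*(-10 + 147) = -70*137 = -9590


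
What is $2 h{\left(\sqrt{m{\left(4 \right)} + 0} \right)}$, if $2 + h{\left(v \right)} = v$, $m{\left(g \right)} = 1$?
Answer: $-2$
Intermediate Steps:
$h{\left(v \right)} = -2 + v$
$2 h{\left(\sqrt{m{\left(4 \right)} + 0} \right)} = 2 \left(-2 + \sqrt{1 + 0}\right) = 2 \left(-2 + \sqrt{1}\right) = 2 \left(-2 + 1\right) = 2 \left(-1\right) = -2$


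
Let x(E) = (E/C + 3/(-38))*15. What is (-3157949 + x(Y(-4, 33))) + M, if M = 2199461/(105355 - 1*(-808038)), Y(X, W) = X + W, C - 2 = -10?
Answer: -438443552951277/138835736 ≈ -3.1580e+6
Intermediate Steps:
C = -8 (C = 2 - 10 = -8)
Y(X, W) = W + X
x(E) = -45/38 - 15*E/8 (x(E) = (E/(-8) + 3/(-38))*15 = (E*(-⅛) + 3*(-1/38))*15 = (-E/8 - 3/38)*15 = (-3/38 - E/8)*15 = -45/38 - 15*E/8)
M = 2199461/913393 (M = 2199461/(105355 + 808038) = 2199461/913393 ≈ 2.4080)
(-3157949 + x(Y(-4, 33))) + M = (-3157949 + (-45/38 - 15*(33 - 4)/8)) + 2199461/913393 = (-3157949 + (-45/38 - 15/8*29)) + 2199461/913393 = (-3157949 + (-45/38 - 435/8)) + 2199461/913393 = (-3157949 - 8445/152) + 2199461/913393 = -480016693/152 + 2199461/913393 = -438443552951277/138835736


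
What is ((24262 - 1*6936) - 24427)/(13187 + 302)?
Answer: -7101/13489 ≈ -0.52643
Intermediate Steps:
((24262 - 1*6936) - 24427)/(13187 + 302) = ((24262 - 6936) - 24427)/13489 = (17326 - 24427)*(1/13489) = -7101*1/13489 = -7101/13489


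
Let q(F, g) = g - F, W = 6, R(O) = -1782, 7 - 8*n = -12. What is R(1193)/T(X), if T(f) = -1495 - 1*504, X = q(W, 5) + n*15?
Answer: 1782/1999 ≈ 0.89145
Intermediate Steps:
n = 19/8 (n = 7/8 - 1/8*(-12) = 7/8 + 3/2 = 19/8 ≈ 2.3750)
X = 277/8 (X = (5 - 1*6) + (19/8)*15 = (5 - 6) + 285/8 = -1 + 285/8 = 277/8 ≈ 34.625)
T(f) = -1999 (T(f) = -1495 - 504 = -1999)
R(1193)/T(X) = -1782/(-1999) = -1782*(-1/1999) = 1782/1999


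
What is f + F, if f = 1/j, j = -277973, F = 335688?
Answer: 93312200423/277973 ≈ 3.3569e+5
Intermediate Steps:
f = -1/277973 (f = 1/(-277973) = -1/277973 ≈ -3.5975e-6)
f + F = -1/277973 + 335688 = 93312200423/277973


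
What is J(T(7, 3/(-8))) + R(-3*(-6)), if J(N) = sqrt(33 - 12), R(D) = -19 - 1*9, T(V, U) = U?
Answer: -28 + sqrt(21) ≈ -23.417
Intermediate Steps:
R(D) = -28 (R(D) = -19 - 9 = -28)
J(N) = sqrt(21)
J(T(7, 3/(-8))) + R(-3*(-6)) = sqrt(21) - 28 = -28 + sqrt(21)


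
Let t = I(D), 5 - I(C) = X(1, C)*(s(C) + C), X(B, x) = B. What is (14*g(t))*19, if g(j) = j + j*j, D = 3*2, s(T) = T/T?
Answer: 532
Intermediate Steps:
s(T) = 1
D = 6
I(C) = 4 - C (I(C) = 5 - (1 + C) = 5 + (-1 - C) = 4 - C)
t = -2 (t = 4 - 1*6 = 4 - 6 = -2)
g(j) = j + j**2
(14*g(t))*19 = (14*(-2*(1 - 2)))*19 = (14*(-2*(-1)))*19 = (14*2)*19 = 28*19 = 532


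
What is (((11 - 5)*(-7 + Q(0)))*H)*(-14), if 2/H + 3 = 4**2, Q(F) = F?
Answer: 1176/13 ≈ 90.462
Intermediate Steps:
H = 2/13 (H = 2/(-3 + 4**2) = 2/(-3 + 16) = 2/13 ≈ 0.15385)
(((11 - 5)*(-7 + Q(0)))*H)*(-14) = (((11 - 5)*(-7 + 0))*(2/13))*(-14) = ((6*(-7))*(2/13))*(-14) = -42*2/13*(-14) = -84/13*(-14) = 1176/13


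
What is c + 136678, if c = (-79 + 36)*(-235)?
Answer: 146783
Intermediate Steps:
c = 10105 (c = -43*(-235) = 10105)
c + 136678 = 10105 + 136678 = 146783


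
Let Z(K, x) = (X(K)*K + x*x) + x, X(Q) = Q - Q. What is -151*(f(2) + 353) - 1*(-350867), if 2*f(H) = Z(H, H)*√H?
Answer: 297564 - 453*√2 ≈ 2.9692e+5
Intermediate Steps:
X(Q) = 0
Z(K, x) = x + x² (Z(K, x) = (0*K + x*x) + x = (0 + x²) + x = x² + x = x + x²)
f(H) = H^(3/2)*(1 + H)/2 (f(H) = ((H*(1 + H))*√H)/2 = (H^(3/2)*(1 + H))/2 = H^(3/2)*(1 + H)/2)
-151*(f(2) + 353) - 1*(-350867) = -151*(2^(3/2)*(1 + 2)/2 + 353) - 1*(-350867) = -151*((½)*(2*√2)*3 + 353) + 350867 = -151*(3*√2 + 353) + 350867 = -151*(353 + 3*√2) + 350867 = (-53303 - 453*√2) + 350867 = 297564 - 453*√2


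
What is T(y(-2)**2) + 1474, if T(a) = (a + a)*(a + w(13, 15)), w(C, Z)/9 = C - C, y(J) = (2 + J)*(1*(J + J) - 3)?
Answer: 1474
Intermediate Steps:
y(J) = (-3 + 2*J)*(2 + J) (y(J) = (2 + J)*(1*(2*J) - 3) = (2 + J)*(2*J - 3) = (2 + J)*(-3 + 2*J) = (-3 + 2*J)*(2 + J))
w(C, Z) = 0 (w(C, Z) = 9*(C - C) = 9*0 = 0)
T(a) = 2*a**2 (T(a) = (a + a)*(a + 0) = (2*a)*a = 2*a**2)
T(y(-2)**2) + 1474 = 2*((-6 - 2 + 2*(-2)**2)**2)**2 + 1474 = 2*((-6 - 2 + 2*4)**2)**2 + 1474 = 2*((-6 - 2 + 8)**2)**2 + 1474 = 2*(0**2)**2 + 1474 = 2*0**2 + 1474 = 2*0 + 1474 = 0 + 1474 = 1474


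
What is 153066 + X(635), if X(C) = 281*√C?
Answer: 153066 + 281*√635 ≈ 1.6015e+5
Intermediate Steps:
153066 + X(635) = 153066 + 281*√635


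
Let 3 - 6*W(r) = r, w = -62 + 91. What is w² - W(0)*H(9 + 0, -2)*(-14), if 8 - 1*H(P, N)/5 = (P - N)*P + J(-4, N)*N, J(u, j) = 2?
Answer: -2204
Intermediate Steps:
w = 29
H(P, N) = 40 - 10*N - 5*P*(P - N) (H(P, N) = 40 - 5*((P - N)*P + 2*N) = 40 - 5*(P*(P - N) + 2*N) = 40 - 5*(2*N + P*(P - N)) = 40 + (-10*N - 5*P*(P - N)) = 40 - 10*N - 5*P*(P - N))
W(r) = ½ - r/6
w² - W(0)*H(9 + 0, -2)*(-14) = 29² - (½ - ⅙*0)*(40 - 10*(-2) - 5*(9 + 0)² + 5*(-2)*(9 + 0))*(-14) = 841 - (½ + 0)*(40 + 20 - 5*9² + 5*(-2)*9)*(-14) = 841 - (40 + 20 - 5*81 - 90)*(-14)/2 = 841 - (40 + 20 - 405 - 90)*(-14)/2 = 841 - (-435*(-14))/2 = 841 - 6090/2 = 841 - 1*3045 = 841 - 3045 = -2204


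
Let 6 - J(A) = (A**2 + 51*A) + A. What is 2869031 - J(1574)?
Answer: 5428349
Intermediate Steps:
J(A) = 6 - A**2 - 52*A (J(A) = 6 - ((A**2 + 51*A) + A) = 6 - (A**2 + 52*A) = 6 + (-A**2 - 52*A) = 6 - A**2 - 52*A)
2869031 - J(1574) = 2869031 - (6 - 1*1574**2 - 52*1574) = 2869031 - (6 - 1*2477476 - 81848) = 2869031 - (6 - 2477476 - 81848) = 2869031 - 1*(-2559318) = 2869031 + 2559318 = 5428349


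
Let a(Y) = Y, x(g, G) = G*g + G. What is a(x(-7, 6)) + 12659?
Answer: 12623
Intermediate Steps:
x(g, G) = G + G*g
a(x(-7, 6)) + 12659 = 6*(1 - 7) + 12659 = 6*(-6) + 12659 = -36 + 12659 = 12623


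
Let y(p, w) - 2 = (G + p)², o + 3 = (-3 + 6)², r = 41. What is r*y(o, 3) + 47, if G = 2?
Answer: 2753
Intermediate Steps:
o = 6 (o = -3 + (-3 + 6)² = -3 + 3² = -3 + 9 = 6)
y(p, w) = 2 + (2 + p)²
r*y(o, 3) + 47 = 41*(2 + (2 + 6)²) + 47 = 41*(2 + 8²) + 47 = 41*(2 + 64) + 47 = 41*66 + 47 = 2706 + 47 = 2753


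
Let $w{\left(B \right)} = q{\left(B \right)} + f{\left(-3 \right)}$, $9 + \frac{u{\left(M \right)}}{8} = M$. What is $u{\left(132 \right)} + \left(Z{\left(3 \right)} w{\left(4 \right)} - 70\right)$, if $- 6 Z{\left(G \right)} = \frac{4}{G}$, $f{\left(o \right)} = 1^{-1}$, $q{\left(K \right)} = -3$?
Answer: $\frac{8230}{9} \approx 914.44$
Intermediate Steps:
$u{\left(M \right)} = -72 + 8 M$
$f{\left(o \right)} = 1$
$Z{\left(G \right)} = - \frac{2}{3 G}$ ($Z{\left(G \right)} = - \frac{4 \frac{1}{G}}{6} = - \frac{2}{3 G}$)
$w{\left(B \right)} = -2$ ($w{\left(B \right)} = -3 + 1 = -2$)
$u{\left(132 \right)} + \left(Z{\left(3 \right)} w{\left(4 \right)} - 70\right) = \left(-72 + 8 \cdot 132\right) - \left(70 - - \frac{2}{3 \cdot 3} \left(-2\right)\right) = \left(-72 + 1056\right) - \left(70 - \left(- \frac{2}{3}\right) \frac{1}{3} \left(-2\right)\right) = 984 - \frac{626}{9} = \frac{8230}{9}$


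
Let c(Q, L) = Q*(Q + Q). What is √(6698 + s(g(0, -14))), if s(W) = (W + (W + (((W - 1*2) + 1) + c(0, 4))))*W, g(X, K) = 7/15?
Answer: 2*√376773/15 ≈ 81.842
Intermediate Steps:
c(Q, L) = 2*Q² (c(Q, L) = Q*(2*Q) = 2*Q²)
g(X, K) = 7/15 (g(X, K) = 7*(1/15) = 7/15)
s(W) = W*(-1 + 3*W) (s(W) = (W + (W + (((W - 1*2) + 1) + 2*0²)))*W = (W + (W + (((W - 2) + 1) + 2*0)))*W = (W + (W + (((-2 + W) + 1) + 0)))*W = (W + (W + ((-1 + W) + 0)))*W = (W + (W + (-1 + W)))*W = (W + (-1 + 2*W))*W = (-1 + 3*W)*W = W*(-1 + 3*W))
√(6698 + s(g(0, -14))) = √(6698 + 7*(-1 + 3*(7/15))/15) = √(6698 + 7*(-1 + 7/5)/15) = √(6698 + (7/15)*(⅖)) = √(6698 + 14/75) = √(502364/75) = 2*√376773/15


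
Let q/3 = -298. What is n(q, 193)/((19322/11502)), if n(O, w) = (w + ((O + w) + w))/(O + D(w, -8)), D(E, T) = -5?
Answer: 1811565/8685239 ≈ 0.20858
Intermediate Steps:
q = -894 (q = 3*(-298) = -894)
n(O, w) = (O + 3*w)/(-5 + O) (n(O, w) = (w + ((O + w) + w))/(O - 5) = (w + (O + 2*w))/(-5 + O) = (O + 3*w)/(-5 + O))
n(q, 193)/((19322/11502)) = ((-894 + 3*193)/(-5 - 894))/((19322/11502)) = ((-894 + 579)/(-899))/((19322*(1/11502))) = (-1/899*(-315))/(9661/5751) = (315/899)*(5751/9661) = 1811565/8685239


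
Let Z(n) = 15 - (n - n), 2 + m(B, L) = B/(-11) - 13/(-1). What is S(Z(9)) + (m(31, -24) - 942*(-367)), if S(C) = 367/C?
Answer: 57048197/165 ≈ 3.4575e+5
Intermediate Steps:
m(B, L) = 11 - B/11 (m(B, L) = -2 + (B/(-11) - 13/(-1)) = -2 + (B*(-1/11) - 13*(-1)) = -2 + (-B/11 + 13) = -2 + (13 - B/11) = 11 - B/11)
Z(n) = 15 (Z(n) = 15 - 1*0 = 15 + 0 = 15)
S(Z(9)) + (m(31, -24) - 942*(-367)) = 367/15 + ((11 - 1/11*31) - 942*(-367)) = 367*(1/15) + ((11 - 31/11) + 345714) = 367/15 + (90/11 + 345714) = 367/15 + 3802944/11 = 57048197/165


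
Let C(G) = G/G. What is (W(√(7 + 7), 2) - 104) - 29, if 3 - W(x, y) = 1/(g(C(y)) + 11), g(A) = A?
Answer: -1561/12 ≈ -130.08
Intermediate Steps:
C(G) = 1
W(x, y) = 35/12 (W(x, y) = 3 - 1/(1 + 11) = 3 - 1/12 = 35/12)
(W(√(7 + 7), 2) - 104) - 29 = (35/12 - 104) - 29 = -1213/12 - 29 = -1561/12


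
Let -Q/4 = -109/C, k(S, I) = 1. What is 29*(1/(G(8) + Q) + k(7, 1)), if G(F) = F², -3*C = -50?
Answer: 66091/2254 ≈ 29.322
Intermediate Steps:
C = 50/3 (C = -⅓*(-50) = 50/3 ≈ 16.667)
Q = 654/25 (Q = -(-436)/50/3 = -(-436)*3/50 = -4*(-327/50) = 654/25 ≈ 26.160)
29*(1/(G(8) + Q) + k(7, 1)) = 29*(1/(8² + 654/25) + 1) = 29*(1/(64 + 654/25) + 1) = 29*(1/(2254/25) + 1) = 29*(25/2254 + 1) = 29*(2279/2254) = 66091/2254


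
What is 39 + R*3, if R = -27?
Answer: -42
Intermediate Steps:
39 + R*3 = 39 - 27*3 = 39 - 81 = -42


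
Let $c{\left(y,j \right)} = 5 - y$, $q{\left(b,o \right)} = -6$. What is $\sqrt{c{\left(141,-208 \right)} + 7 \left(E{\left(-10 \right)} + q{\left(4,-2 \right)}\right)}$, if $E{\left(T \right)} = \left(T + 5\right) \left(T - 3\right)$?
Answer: $\sqrt{277} \approx 16.643$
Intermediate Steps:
$E{\left(T \right)} = \left(-3 + T\right) \left(5 + T\right)$ ($E{\left(T \right)} = \left(5 + T\right) \left(-3 + T\right) = \left(-3 + T\right) \left(5 + T\right)$)
$\sqrt{c{\left(141,-208 \right)} + 7 \left(E{\left(-10 \right)} + q{\left(4,-2 \right)}\right)} = \sqrt{\left(5 - 141\right) + 7 \left(\left(-15 + \left(-10\right)^{2} + 2 \left(-10\right)\right) - 6\right)} = \sqrt{\left(5 - 141\right) + 7 \left(\left(-15 + 100 - 20\right) - 6\right)} = \sqrt{-136 + 7 \left(65 - 6\right)} = \sqrt{-136 + 7 \cdot 59} = \sqrt{-136 + 413} = \sqrt{277}$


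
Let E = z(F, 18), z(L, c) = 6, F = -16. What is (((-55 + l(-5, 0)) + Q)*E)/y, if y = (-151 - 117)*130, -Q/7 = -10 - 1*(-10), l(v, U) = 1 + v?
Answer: 177/17420 ≈ 0.010161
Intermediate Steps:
E = 6
Q = 0 (Q = -7*(-10 - 1*(-10)) = -7*(-10 + 10) = -7*0 = 0)
y = -34840 (y = -268*130 = -34840)
(((-55 + l(-5, 0)) + Q)*E)/y = (((-55 + (1 - 5)) + 0)*6)/(-34840) = (((-55 - 4) + 0)*6)*(-1/34840) = ((-59 + 0)*6)*(-1/34840) = -59*6*(-1/34840) = -354*(-1/34840) = 177/17420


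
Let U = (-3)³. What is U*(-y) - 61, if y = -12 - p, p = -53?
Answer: 1046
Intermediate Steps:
y = 41 (y = -12 - 1*(-53) = -12 + 53 = 41)
U = -27
U*(-y) - 61 = -(-27)*41 - 61 = -27*(-41) - 61 = 1107 - 61 = 1046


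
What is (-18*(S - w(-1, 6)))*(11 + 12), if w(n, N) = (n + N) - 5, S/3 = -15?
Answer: 18630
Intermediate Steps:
S = -45 (S = 3*(-15) = -45)
w(n, N) = -5 + N + n (w(n, N) = (N + n) - 5 = -5 + N + n)
(-18*(S - w(-1, 6)))*(11 + 12) = (-18*(-45 - (-5 + 6 - 1)))*(11 + 12) = -18*(-45 - 1*0)*23 = -18*(-45 + 0)*23 = -18*(-45)*23 = 810*23 = 18630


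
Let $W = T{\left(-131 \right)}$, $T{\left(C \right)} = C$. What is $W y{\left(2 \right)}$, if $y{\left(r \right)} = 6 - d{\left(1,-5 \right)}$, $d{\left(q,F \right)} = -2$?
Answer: $-1048$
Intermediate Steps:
$W = -131$
$y{\left(r \right)} = 8$ ($y{\left(r \right)} = 6 - -2 = 6 + 2 = 8$)
$W y{\left(2 \right)} = \left(-131\right) 8 = -1048$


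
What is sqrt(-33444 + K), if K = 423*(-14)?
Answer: 81*I*sqrt(6) ≈ 198.41*I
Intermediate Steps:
K = -5922
sqrt(-33444 + K) = sqrt(-33444 - 5922) = sqrt(-39366) = 81*I*sqrt(6)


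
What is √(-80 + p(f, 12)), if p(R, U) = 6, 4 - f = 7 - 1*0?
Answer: I*√74 ≈ 8.6023*I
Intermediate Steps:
f = -3 (f = 4 - (7 - 1*0) = 4 - (7 + 0) = 4 - 1*7 = 4 - 7 = -3)
√(-80 + p(f, 12)) = √(-80 + 6) = √(-74) = I*√74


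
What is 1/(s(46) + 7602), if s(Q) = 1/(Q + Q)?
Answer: 92/699385 ≈ 0.00013154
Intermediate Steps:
s(Q) = 1/(2*Q)
1/(s(46) + 7602) = 1/((½)/46 + 7602) = 1/((½)*(1/46) + 7602) = 1/(1/92 + 7602) = 1/(699385/92) = 92/699385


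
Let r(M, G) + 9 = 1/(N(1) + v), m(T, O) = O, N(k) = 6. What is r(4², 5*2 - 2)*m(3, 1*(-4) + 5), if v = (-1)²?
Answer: -62/7 ≈ -8.8571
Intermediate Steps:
v = 1
r(M, G) = -62/7 (r(M, G) = -9 + 1/(6 + 1) = -9 + 1/7 = -9 + ⅐ = -62/7)
r(4², 5*2 - 2)*m(3, 1*(-4) + 5) = -62*(1*(-4) + 5)/7 = -62*(-4 + 5)/7 = -62/7*1 = -62/7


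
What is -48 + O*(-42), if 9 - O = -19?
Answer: -1224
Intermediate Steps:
O = 28 (O = 9 - 1*(-19) = 9 + 19 = 28)
-48 + O*(-42) = -48 + 28*(-42) = -48 - 1176 = -1224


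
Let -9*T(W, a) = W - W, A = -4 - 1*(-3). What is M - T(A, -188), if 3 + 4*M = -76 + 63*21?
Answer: 311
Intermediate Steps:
A = -1 (A = -4 + 3 = -1)
M = 311 (M = -3/4 + (-76 + 63*21)/4 = -3/4 + (-76 + 1323)/4 = -3/4 + (1/4)*1247 = -3/4 + 1247/4 = 311)
T(W, a) = 0 (T(W, a) = -(W - W)/9 = -1/9*0 = 0)
M - T(A, -188) = 311 - 1*0 = 311 + 0 = 311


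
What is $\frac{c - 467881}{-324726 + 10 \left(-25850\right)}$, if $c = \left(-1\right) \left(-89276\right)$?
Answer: $\frac{378605}{583226} \approx 0.64916$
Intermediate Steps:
$c = 89276$
$\frac{c - 467881}{-324726 + 10 \left(-25850\right)} = \frac{89276 - 467881}{-324726 + 10 \left(-25850\right)} = - \frac{378605}{-324726 - 258500} = - \frac{378605}{-583226} = \left(-378605\right) \left(- \frac{1}{583226}\right) = \frac{378605}{583226}$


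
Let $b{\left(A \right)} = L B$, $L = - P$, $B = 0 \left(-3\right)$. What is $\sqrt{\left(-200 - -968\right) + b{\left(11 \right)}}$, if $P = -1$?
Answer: $16 \sqrt{3} \approx 27.713$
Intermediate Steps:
$B = 0$
$L = 1$ ($L = \left(-1\right) \left(-1\right) = 1$)
$b{\left(A \right)} = 0$ ($b{\left(A \right)} = 1 \cdot 0 = 0$)
$\sqrt{\left(-200 - -968\right) + b{\left(11 \right)}} = \sqrt{\left(-200 - -968\right) + 0} = \sqrt{\left(-200 + 968\right) + 0} = \sqrt{768 + 0} = \sqrt{768} = 16 \sqrt{3}$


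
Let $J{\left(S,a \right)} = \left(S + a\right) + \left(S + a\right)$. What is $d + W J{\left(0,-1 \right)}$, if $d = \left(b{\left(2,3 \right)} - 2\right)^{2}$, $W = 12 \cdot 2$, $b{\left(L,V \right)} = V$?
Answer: $-47$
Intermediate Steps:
$W = 24$
$d = 1$ ($d = \left(3 - 2\right)^{2} = 1^{2} = 1$)
$J{\left(S,a \right)} = 2 S + 2 a$
$d + W J{\left(0,-1 \right)} = 1 + 24 \left(2 \cdot 0 + 2 \left(-1\right)\right) = 1 + 24 \left(0 - 2\right) = 1 + 24 \left(-2\right) = 1 - 48 = -47$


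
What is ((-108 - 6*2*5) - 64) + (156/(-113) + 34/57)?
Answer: -1499362/6441 ≈ -232.78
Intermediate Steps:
((-108 - 6*2*5) - 64) + (156/(-113) + 34/57) = ((-108 - 12*5) - 64) + (156*(-1/113) + 34*(1/57)) = ((-108 - 1*60) - 64) + (-156/113 + 34/57) = ((-108 - 60) - 64) - 5050/6441 = (-168 - 64) - 5050/6441 = -232 - 5050/6441 = -1499362/6441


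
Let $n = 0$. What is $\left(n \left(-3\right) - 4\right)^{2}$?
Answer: $16$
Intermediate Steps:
$\left(n \left(-3\right) - 4\right)^{2} = \left(0 \left(-3\right) - 4\right)^{2} = \left(0 - 4\right)^{2} = \left(-4\right)^{2} = 16$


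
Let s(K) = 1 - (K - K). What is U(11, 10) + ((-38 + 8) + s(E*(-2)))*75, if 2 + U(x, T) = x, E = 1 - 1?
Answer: -2166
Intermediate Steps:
E = 0
U(x, T) = -2 + x
s(K) = 1 (s(K) = 1 - 1*0 = 1 + 0 = 1)
U(11, 10) + ((-38 + 8) + s(E*(-2)))*75 = (-2 + 11) + ((-38 + 8) + 1)*75 = 9 + (-30 + 1)*75 = 9 - 29*75 = 9 - 2175 = -2166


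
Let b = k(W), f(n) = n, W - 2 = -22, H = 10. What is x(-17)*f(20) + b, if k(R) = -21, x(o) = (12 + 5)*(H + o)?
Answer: -2401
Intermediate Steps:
W = -20 (W = 2 - 22 = -20)
x(o) = 170 + 17*o (x(o) = (12 + 5)*(10 + o) = 17*(10 + o) = 170 + 17*o)
b = -21
x(-17)*f(20) + b = (170 + 17*(-17))*20 - 21 = (170 - 289)*20 - 21 = -119*20 - 21 = -2380 - 21 = -2401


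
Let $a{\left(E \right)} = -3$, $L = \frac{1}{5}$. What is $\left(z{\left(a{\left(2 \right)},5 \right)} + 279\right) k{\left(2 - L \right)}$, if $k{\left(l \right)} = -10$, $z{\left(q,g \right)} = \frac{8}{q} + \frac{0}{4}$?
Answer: $- \frac{8290}{3} \approx -2763.3$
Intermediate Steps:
$L = \frac{1}{5} \approx 0.2$
$z{\left(q,g \right)} = \frac{8}{q}$ ($z{\left(q,g \right)} = \frac{8}{q} + 0 \cdot \frac{1}{4} = \frac{8}{q} + 0 = \frac{8}{q}$)
$\left(z{\left(a{\left(2 \right)},5 \right)} + 279\right) k{\left(2 - L \right)} = \left(\frac{8}{-3} + 279\right) \left(-10\right) = \left(8 \left(- \frac{1}{3}\right) + 279\right) \left(-10\right) = \left(- \frac{8}{3} + 279\right) \left(-10\right) = \frac{829}{3} \left(-10\right) = - \frac{8290}{3}$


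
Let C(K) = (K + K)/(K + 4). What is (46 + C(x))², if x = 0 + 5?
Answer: 179776/81 ≈ 2219.5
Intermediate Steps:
x = 5
C(K) = 2*K/(4 + K) (C(K) = (2*K)/(4 + K) = 2*K/(4 + K))
(46 + C(x))² = (46 + 2*5/(4 + 5))² = (46 + 2*5/9)² = (46 + 2*5*(⅑))² = (46 + 10/9)² = (424/9)² = 179776/81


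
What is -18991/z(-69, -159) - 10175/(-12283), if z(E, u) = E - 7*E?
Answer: -229054003/5085162 ≈ -45.044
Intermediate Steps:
z(E, u) = -6*E
-18991/z(-69, -159) - 10175/(-12283) = -18991/((-6*(-69))) - 10175/(-12283) = -18991/414 - 10175*(-1/12283) = -18991*1/414 + 10175/12283 = -18991/414 + 10175/12283 = -229054003/5085162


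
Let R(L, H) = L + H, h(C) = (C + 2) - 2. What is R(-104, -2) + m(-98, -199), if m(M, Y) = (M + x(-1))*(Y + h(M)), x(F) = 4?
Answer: 27812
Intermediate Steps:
h(C) = C (h(C) = (2 + C) - 2 = C)
R(L, H) = H + L
m(M, Y) = (4 + M)*(M + Y) (m(M, Y) = (M + 4)*(Y + M) = (4 + M)*(M + Y))
R(-104, -2) + m(-98, -199) = (-2 - 104) + ((-98)² + 4*(-98) + 4*(-199) - 98*(-199)) = -106 + (9604 - 392 - 796 + 19502) = -106 + 27918 = 27812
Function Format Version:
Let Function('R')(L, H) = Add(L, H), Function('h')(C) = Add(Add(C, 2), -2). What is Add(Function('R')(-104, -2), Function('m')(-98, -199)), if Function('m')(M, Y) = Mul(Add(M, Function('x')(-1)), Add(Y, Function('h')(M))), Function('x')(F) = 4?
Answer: 27812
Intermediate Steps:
Function('h')(C) = C (Function('h')(C) = Add(Add(2, C), -2) = C)
Function('R')(L, H) = Add(H, L)
Function('m')(M, Y) = Mul(Add(4, M), Add(M, Y)) (Function('m')(M, Y) = Mul(Add(M, 4), Add(Y, M)) = Mul(Add(4, M), Add(M, Y)))
Add(Function('R')(-104, -2), Function('m')(-98, -199)) = Add(Add(-2, -104), Add(Pow(-98, 2), Mul(4, -98), Mul(4, -199), Mul(-98, -199))) = Add(-106, Add(9604, -392, -796, 19502)) = Add(-106, 27918) = 27812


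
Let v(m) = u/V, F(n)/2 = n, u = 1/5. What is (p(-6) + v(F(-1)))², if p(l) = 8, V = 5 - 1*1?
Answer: 25921/400 ≈ 64.802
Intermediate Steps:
u = ⅕ ≈ 0.20000
V = 4 (V = 5 - 1 = 4)
F(n) = 2*n
v(m) = 1/20 (v(m) = (⅕)/4 = (⅕)*(¼) = 1/20)
(p(-6) + v(F(-1)))² = (8 + 1/20)² = (161/20)² = 25921/400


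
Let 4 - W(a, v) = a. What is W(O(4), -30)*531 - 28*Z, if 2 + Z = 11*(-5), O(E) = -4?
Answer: 5844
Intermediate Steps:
Z = -57 (Z = -2 + 11*(-5) = -2 - 55 = -57)
W(a, v) = 4 - a
W(O(4), -30)*531 - 28*Z = (4 - 1*(-4))*531 - 28*(-57) = (4 + 4)*531 + 1596 = 8*531 + 1596 = 4248 + 1596 = 5844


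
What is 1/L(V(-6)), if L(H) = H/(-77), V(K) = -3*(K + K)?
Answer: -77/36 ≈ -2.1389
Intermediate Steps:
V(K) = -6*K
L(H) = -H/77 (L(H) = H*(-1/77) = -H/77)
1/L(V(-6)) = 1/(-(-6)*(-6)/77) = 1/(-1/77*36) = 1/(-36/77) = -77/36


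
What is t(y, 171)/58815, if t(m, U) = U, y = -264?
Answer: 19/6535 ≈ 0.0029074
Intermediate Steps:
t(y, 171)/58815 = 171/58815 = 171*(1/58815) = 19/6535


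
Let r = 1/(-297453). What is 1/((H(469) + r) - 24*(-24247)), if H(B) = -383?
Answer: 297453/172982304884 ≈ 1.7196e-6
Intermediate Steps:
r = -1/297453 ≈ -3.3619e-6
1/((H(469) + r) - 24*(-24247)) = 1/((-383 - 1/297453) - 24*(-24247)) = 1/(-113924500/297453 + 581928) = 1/(172982304884/297453) = 297453/172982304884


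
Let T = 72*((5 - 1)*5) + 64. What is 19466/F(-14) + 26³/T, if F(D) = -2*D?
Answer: 930281/1316 ≈ 706.90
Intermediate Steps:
T = 1504 (T = 72*(4*5) + 64 = 72*20 + 64 = 1440 + 64 = 1504)
19466/F(-14) + 26³/T = 19466/((-2*(-14))) + 26³/1504 = 19466/28 + 17576*(1/1504) = 19466*(1/28) + 2197/188 = 9733/14 + 2197/188 = 930281/1316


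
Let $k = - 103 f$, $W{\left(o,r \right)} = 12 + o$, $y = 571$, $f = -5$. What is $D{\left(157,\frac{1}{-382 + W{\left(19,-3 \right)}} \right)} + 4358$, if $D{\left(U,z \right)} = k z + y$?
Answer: $\frac{1729564}{351} \approx 4927.5$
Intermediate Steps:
$k = 515$ ($k = \left(-103\right) \left(-5\right) = 515$)
$D{\left(U,z \right)} = 571 + 515 z$ ($D{\left(U,z \right)} = 515 z + 571 = 571 + 515 z$)
$D{\left(157,\frac{1}{-382 + W{\left(19,-3 \right)}} \right)} + 4358 = \left(571 + \frac{515}{-382 + \left(12 + 19\right)}\right) + 4358 = \left(571 + \frac{515}{-382 + 31}\right) + 4358 = \left(571 + \frac{515}{-351}\right) + 4358 = \left(571 + 515 \left(- \frac{1}{351}\right)\right) + 4358 = \left(571 - \frac{515}{351}\right) + 4358 = \frac{199906}{351} + 4358 = \frac{1729564}{351}$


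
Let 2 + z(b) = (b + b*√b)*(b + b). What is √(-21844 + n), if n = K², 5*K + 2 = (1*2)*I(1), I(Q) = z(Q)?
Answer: 4*I*√34131/5 ≈ 147.8*I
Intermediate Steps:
z(b) = -2 + 2*b*(b + b^(3/2)) (z(b) = -2 + (b + b*√b)*(b + b) = -2 + (b + b^(3/2))*(2*b) = -2 + 2*b*(b + b^(3/2)))
I(Q) = -2 + 2*Q² + 2*Q^(5/2)
K = ⅖ (K = -⅖ + ((1*2)*(-2 + 2*1² + 2*1^(5/2)))/5 = -⅖ + (2*(-2 + 2*1 + 2*1))/5 = -⅖ + (2*(-2 + 2 + 2))/5 = -⅖ + (2*2)/5 = -⅖ + (⅕)*4 = -⅖ + ⅘ = ⅖ ≈ 0.40000)
n = 4/25 (n = (⅖)² = 4/25 ≈ 0.16000)
√(-21844 + n) = √(-21844 + 4/25) = √(-546096/25) = 4*I*√34131/5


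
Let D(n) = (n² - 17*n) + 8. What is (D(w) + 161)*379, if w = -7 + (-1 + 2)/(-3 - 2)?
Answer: 3252199/25 ≈ 1.3009e+5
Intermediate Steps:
w = -36/5 (w = -7 + 1/(-5) = -7 + 1*(-⅕) = -7 - ⅕ = -36/5 ≈ -7.2000)
D(n) = 8 + n² - 17*n
(D(w) + 161)*379 = ((8 + (-36/5)² - 17*(-36/5)) + 161)*379 = ((8 + 1296/25 + 612/5) + 161)*379 = (4556/25 + 161)*379 = (8581/25)*379 = 3252199/25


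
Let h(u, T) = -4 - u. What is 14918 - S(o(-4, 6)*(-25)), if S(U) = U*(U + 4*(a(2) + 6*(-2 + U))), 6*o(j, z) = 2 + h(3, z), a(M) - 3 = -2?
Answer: 179423/36 ≈ 4984.0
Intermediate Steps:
a(M) = 1 (a(M) = 3 - 2 = 1)
o(j, z) = -⅚ (o(j, z) = (2 + (-4 - 1*3))/6 = (2 + (-4 - 3))/6 = (2 - 7)/6 = (⅙)*(-5) = -⅚)
S(U) = U*(-44 + 25*U) (S(U) = U*(U + 4*(1 + 6*(-2 + U))) = U*(U + 4*(1 + (-12 + 6*U))) = U*(U + 4*(-11 + 6*U)) = U*(U + (-44 + 24*U)) = U*(-44 + 25*U))
14918 - S(o(-4, 6)*(-25)) = 14918 - (-⅚*(-25))*(-44 + 25*(-⅚*(-25))) = 14918 - 125*(-44 + 25*(125/6))/6 = 14918 - 125*(-44 + 3125/6)/6 = 14918 - 125*2861/(6*6) = 14918 - 1*357625/36 = 14918 - 357625/36 = 179423/36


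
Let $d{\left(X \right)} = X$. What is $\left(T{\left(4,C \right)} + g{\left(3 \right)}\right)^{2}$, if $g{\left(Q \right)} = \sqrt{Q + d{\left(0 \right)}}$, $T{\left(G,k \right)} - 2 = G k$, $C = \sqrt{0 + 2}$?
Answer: $\left(2 + \sqrt{3} + 4 \sqrt{2}\right)^{2} \approx 88.151$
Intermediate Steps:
$C = \sqrt{2} \approx 1.4142$
$T{\left(G,k \right)} = 2 + G k$
$g{\left(Q \right)} = \sqrt{Q}$ ($g{\left(Q \right)} = \sqrt{Q + 0} = \sqrt{Q}$)
$\left(T{\left(4,C \right)} + g{\left(3 \right)}\right)^{2} = \left(\left(2 + 4 \sqrt{2}\right) + \sqrt{3}\right)^{2} = \left(2 + \sqrt{3} + 4 \sqrt{2}\right)^{2}$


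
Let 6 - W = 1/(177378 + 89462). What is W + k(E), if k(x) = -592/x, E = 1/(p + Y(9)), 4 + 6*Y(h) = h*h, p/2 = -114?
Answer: 101973973357/800520 ≈ 1.2738e+5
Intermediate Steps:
p = -228 (p = 2*(-114) = -228)
Y(h) = -⅔ + h²/6 (Y(h) = -⅔ + (h*h)/6 = -⅔ + h²/6)
E = -6/1291 (E = 1/(-228 + (-⅔ + (⅙)*9²)) = 1/(-228 + (-⅔ + (⅙)*81)) = 1/(-228 + (-⅔ + 27/2)) = 1/(-228 + 77/6) = 1/(-1291/6) = -6/1291 ≈ -0.0046476)
W = 1601039/266840 (W = 6 - 1/(177378 + 89462) = 6 - 1/266840 = 1601039/266840 ≈ 6.0000)
W + k(E) = 1601039/266840 - 592/(-6/1291) = 1601039/266840 - 592*(-1291/6) = 1601039/266840 + 382136/3 = 101973973357/800520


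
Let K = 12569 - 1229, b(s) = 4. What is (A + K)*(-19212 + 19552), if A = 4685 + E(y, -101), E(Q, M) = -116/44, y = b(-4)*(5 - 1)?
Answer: 59923640/11 ≈ 5.4476e+6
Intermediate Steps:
y = 16 (y = 4*(5 - 1) = 4*4 = 16)
K = 11340
E(Q, M) = -29/11 (E(Q, M) = -116*1/44 = -29/11)
A = 51506/11 (A = 4685 - 29/11 = 51506/11 ≈ 4682.4)
(A + K)*(-19212 + 19552) = (51506/11 + 11340)*(-19212 + 19552) = (176246/11)*340 = 59923640/11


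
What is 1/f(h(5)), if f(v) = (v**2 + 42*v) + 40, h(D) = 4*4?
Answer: 1/968 ≈ 0.0010331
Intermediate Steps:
h(D) = 16
f(v) = 40 + v**2 + 42*v
1/f(h(5)) = 1/(40 + 16**2 + 42*16) = 1/(40 + 256 + 672) = 1/968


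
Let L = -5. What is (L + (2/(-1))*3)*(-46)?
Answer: 506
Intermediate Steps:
(L + (2/(-1))*3)*(-46) = (-5 + (2/(-1))*3)*(-46) = (-5 + (2*(-1))*3)*(-46) = (-5 - 2*3)*(-46) = (-5 - 6)*(-46) = -11*(-46) = 506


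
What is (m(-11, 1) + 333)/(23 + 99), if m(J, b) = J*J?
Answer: 227/61 ≈ 3.7213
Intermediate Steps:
m(J, b) = J²
(m(-11, 1) + 333)/(23 + 99) = ((-11)² + 333)/(23 + 99) = (121 + 333)/122 = 454*(1/122) = 227/61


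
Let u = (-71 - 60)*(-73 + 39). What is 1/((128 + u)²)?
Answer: 1/20994724 ≈ 4.7631e-8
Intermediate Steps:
u = 4454 (u = -131*(-34) = 4454)
1/((128 + u)²) = 1/((128 + 4454)²) = 1/(4582²) = 1/20994724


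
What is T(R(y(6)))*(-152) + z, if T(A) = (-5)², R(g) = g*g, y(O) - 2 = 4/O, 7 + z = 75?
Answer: -3732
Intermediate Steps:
z = 68 (z = -7 + 75 = 68)
y(O) = 2 + 4/O
R(g) = g²
T(A) = 25
T(R(y(6)))*(-152) + z = 25*(-152) + 68 = -3800 + 68 = -3732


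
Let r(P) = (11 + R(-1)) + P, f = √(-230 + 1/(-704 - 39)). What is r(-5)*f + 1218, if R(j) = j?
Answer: 1218 + 5*I*√126972013/743 ≈ 1218.0 + 75.829*I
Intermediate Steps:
f = I*√126972013/743 (f = √(-230 + 1/(-743)) = √(-230 - 1/743) = √(-170891/743) = I*√126972013/743 ≈ 15.166*I)
r(P) = 10 + P (r(P) = (11 - 1) + P = 10 + P)
r(-5)*f + 1218 = (10 - 5)*(I*√126972013/743) + 1218 = 5*(I*√126972013/743) + 1218 = 5*I*√126972013/743 + 1218 = 1218 + 5*I*√126972013/743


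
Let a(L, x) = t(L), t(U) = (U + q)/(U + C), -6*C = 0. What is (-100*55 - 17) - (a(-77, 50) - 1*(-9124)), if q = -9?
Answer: -1127443/77 ≈ -14642.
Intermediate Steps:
C = 0 (C = -⅙*0 = 0)
t(U) = (-9 + U)/U (t(U) = (U - 9)/(U + 0) = (-9 + U)/U)
a(L, x) = (-9 + L)/L
(-100*55 - 17) - (a(-77, 50) - 1*(-9124)) = (-100*55 - 17) - ((-9 - 77)/(-77) - 1*(-9124)) = (-5500 - 17) - (-1/77*(-86) + 9124) = -5517 - (86/77 + 9124) = -5517 - 1*702634/77 = -5517 - 702634/77 = -1127443/77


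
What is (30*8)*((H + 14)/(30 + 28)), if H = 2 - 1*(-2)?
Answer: 2160/29 ≈ 74.483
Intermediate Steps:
H = 4 (H = 2 + 2 = 4)
(30*8)*((H + 14)/(30 + 28)) = (30*8)*((4 + 14)/(30 + 28)) = 240*(18/58) = 240*(18*(1/58)) = 240*(9/29) = 2160/29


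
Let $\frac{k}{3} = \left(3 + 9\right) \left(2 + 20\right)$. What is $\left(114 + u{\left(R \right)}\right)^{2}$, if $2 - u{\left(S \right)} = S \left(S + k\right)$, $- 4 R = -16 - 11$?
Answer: $\frac{7124879281}{256} \approx 2.7832 \cdot 10^{7}$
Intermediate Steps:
$R = \frac{27}{4}$ ($R = - \frac{-16 - 11}{4} = \left(- \frac{1}{4}\right) \left(-27\right) = \frac{27}{4} \approx 6.75$)
$k = 792$ ($k = 3 \left(3 + 9\right) \left(2 + 20\right) = 3 \cdot 12 \cdot 22 = 3 \cdot 264 = 792$)
$u{\left(S \right)} = 2 - S \left(792 + S\right)$ ($u{\left(S \right)} = 2 - S \left(S + 792\right) = 2 - S \left(792 + S\right)$)
$\left(114 + u{\left(R \right)}\right)^{2} = \left(114 - \frac{86233}{16}\right)^{2} = \left(- \frac{84409}{16}\right)^{2} = \frac{7124879281}{256}$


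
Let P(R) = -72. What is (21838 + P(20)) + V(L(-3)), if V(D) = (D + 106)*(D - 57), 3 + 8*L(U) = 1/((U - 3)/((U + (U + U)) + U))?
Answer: 1005945/64 ≈ 15718.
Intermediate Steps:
L(U) = -3/8 + U/(2*(-3 + U)) (L(U) = -3/8 + 1/(8*(((U - 3)/((U + (U + U)) + U)))) = -3/8 + 1/(8*(((-3 + U)/((U + 2*U) + U)))) = -3/8 + 1/(8*(((-3 + U)/(3*U + U)))) = -3/8 + 1/(8*(((-3 + U)/((4*U))))) = -3/8 + 1/(8*(((-3 + U)*(1/(4*U))))) = -3/8 + 1/(8*(((-3 + U)/(4*U)))) = -3/8 + (4*U/(-3 + U))/8 = -3/8 + U/(2*(-3 + U)))
V(D) = (-57 + D)*(106 + D) (V(D) = (106 + D)*(-57 + D) = (-57 + D)*(106 + D))
(21838 + P(20)) + V(L(-3)) = (21838 - 72) + (-6042 + ((9 - 3)/(8*(-3 - 3)))² + 49*((9 - 3)/(8*(-3 - 3)))) = 21766 + (-6042 + ((⅛)*6/(-6))² + 49*((⅛)*6/(-6))) = 21766 + (-6042 + ((⅛)*(-⅙)*6)² + 49*((⅛)*(-⅙)*6)) = 21766 + (-6042 + (-⅛)² + 49*(-⅛)) = 21766 + (-6042 + 1/64 - 49/8) = 21766 - 387079/64 = 1005945/64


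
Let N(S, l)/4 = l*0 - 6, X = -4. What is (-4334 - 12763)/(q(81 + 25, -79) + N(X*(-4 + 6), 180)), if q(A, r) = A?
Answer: -417/2 ≈ -208.50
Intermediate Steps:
N(S, l) = -24 (N(S, l) = 4*(l*0 - 6) = 4*(0 - 6) = 4*(-6) = -24)
(-4334 - 12763)/(q(81 + 25, -79) + N(X*(-4 + 6), 180)) = (-4334 - 12763)/((81 + 25) - 24) = -17097/(106 - 24) = -17097/82 = -17097*1/82 = -417/2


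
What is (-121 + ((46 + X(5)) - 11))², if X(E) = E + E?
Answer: 5776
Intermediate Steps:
X(E) = 2*E
(-121 + ((46 + X(5)) - 11))² = (-121 + ((46 + 2*5) - 11))² = (-121 + ((46 + 10) - 11))² = (-121 + (56 - 11))² = (-121 + 45)² = (-76)² = 5776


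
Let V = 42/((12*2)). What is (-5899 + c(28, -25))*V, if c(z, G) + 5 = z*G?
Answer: -11557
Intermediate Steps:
c(z, G) = -5 + G*z (c(z, G) = -5 + z*G = -5 + G*z)
V = 7/4 (V = 42/24 = 42*(1/24) = 7/4 ≈ 1.7500)
(-5899 + c(28, -25))*V = (-5899 + (-5 - 25*28))*(7/4) = (-5899 + (-5 - 700))*(7/4) = (-5899 - 705)*(7/4) = -6604*7/4 = -11557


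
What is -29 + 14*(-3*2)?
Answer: -113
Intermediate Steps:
-29 + 14*(-3*2) = -29 + 14*(-6) = -29 - 84 = -113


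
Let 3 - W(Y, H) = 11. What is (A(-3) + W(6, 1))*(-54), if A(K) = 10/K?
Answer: 612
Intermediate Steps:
W(Y, H) = -8 (W(Y, H) = 3 - 1*11 = 3 - 11 = -8)
(A(-3) + W(6, 1))*(-54) = (10/(-3) - 8)*(-54) = (10*(-⅓) - 8)*(-54) = (-10/3 - 8)*(-54) = -34/3*(-54) = 612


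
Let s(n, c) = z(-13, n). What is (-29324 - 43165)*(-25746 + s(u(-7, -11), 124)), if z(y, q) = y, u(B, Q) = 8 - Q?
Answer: 1867244151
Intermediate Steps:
s(n, c) = -13
(-29324 - 43165)*(-25746 + s(u(-7, -11), 124)) = (-29324 - 43165)*(-25746 - 13) = -72489*(-25759) = 1867244151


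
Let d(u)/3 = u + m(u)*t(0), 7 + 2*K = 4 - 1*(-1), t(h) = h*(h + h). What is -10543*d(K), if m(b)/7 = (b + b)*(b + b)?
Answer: 31629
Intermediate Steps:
t(h) = 2*h² (t(h) = h*(2*h) = 2*h²)
m(b) = 28*b² (m(b) = 7*((b + b)*(b + b)) = 7*((2*b)*(2*b)) = 7*(4*b²) = 28*b²)
K = -1 (K = -7/2 + (4 - 1*(-1))/2 = -7/2 + (4 + 1)/2 = -7/2 + (½)*5 = -7/2 + 5/2 = -1)
d(u) = 3*u (d(u) = 3*(u + (28*u²)*(2*0²)) = 3*(u + (28*u²)*(2*0)) = 3*(u + (28*u²)*0) = 3*(u + 0) = 3*u)
-10543*d(K) = -31629*(-1) = -10543*(-3) = 31629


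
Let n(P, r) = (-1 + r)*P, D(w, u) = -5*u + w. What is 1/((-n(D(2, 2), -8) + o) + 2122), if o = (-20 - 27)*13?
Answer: 1/1439 ≈ 0.00069493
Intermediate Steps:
D(w, u) = w - 5*u
n(P, r) = P*(-1 + r)
o = -611 (o = -47*13 = -611)
1/((-n(D(2, 2), -8) + o) + 2122) = 1/((-(2 - 5*2)*(-1 - 8) - 611) + 2122) = 1/((-(2 - 10)*(-9) - 611) + 2122) = 1/((-(-8)*(-9) - 611) + 2122) = 1/((-1*72 - 611) + 2122) = 1/((-72 - 611) + 2122) = 1/(-683 + 2122) = 1/1439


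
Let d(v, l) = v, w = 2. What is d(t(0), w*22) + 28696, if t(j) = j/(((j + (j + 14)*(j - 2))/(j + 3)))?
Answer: 28696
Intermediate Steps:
t(j) = j*(3 + j)/(j + (-2 + j)*(14 + j)) (t(j) = j/(((j + (14 + j)*(-2 + j))/(3 + j))) = j/(((j + (-2 + j)*(14 + j))/(3 + j))) = j*((3 + j)/(j + (-2 + j)*(14 + j))) = j*(3 + j)/(j + (-2 + j)*(14 + j)))
d(t(0), w*22) + 28696 = 0*(3 + 0)/(-28 + 0² + 13*0) + 28696 = 0*3/(-28 + 0 + 0) + 28696 = 0*3/(-28) + 28696 = 0*(-1/28)*3 + 28696 = 0 + 28696 = 28696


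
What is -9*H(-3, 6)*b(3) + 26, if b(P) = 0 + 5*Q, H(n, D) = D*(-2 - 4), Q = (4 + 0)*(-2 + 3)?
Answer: 6506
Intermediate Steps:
Q = 4 (Q = 4*1 = 4)
H(n, D) = -6*D (H(n, D) = D*(-6) = -6*D)
b(P) = 20 (b(P) = 0 + 5*4 = 0 + 20 = 20)
-9*H(-3, 6)*b(3) + 26 = -9*(-6*6)*20 + 26 = -(-324)*20 + 26 = -9*(-720) + 26 = 6480 + 26 = 6506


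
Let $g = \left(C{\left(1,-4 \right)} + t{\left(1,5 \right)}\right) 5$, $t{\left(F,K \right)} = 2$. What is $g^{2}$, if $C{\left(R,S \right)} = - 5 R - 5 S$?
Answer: $7225$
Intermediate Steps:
$g = 85$ ($g = \left(\left(\left(-5\right) 1 - -20\right) + 2\right) 5 = \left(\left(-5 + 20\right) + 2\right) 5 = \left(15 + 2\right) 5 = 17 \cdot 5 = 85$)
$g^{2} = 85^{2} = 7225$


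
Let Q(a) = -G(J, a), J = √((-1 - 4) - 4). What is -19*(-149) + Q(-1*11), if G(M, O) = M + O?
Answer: 2842 - 3*I ≈ 2842.0 - 3.0*I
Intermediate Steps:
J = 3*I (J = √(-5 - 4) = √(-9) = 3*I ≈ 3.0*I)
Q(a) = -a - 3*I (Q(a) = -(3*I + a) = -(a + 3*I) = -a - 3*I)
-19*(-149) + Q(-1*11) = -19*(-149) + (-(-1)*11 - 3*I) = 2831 + (-1*(-11) - 3*I) = 2831 + (11 - 3*I) = 2842 - 3*I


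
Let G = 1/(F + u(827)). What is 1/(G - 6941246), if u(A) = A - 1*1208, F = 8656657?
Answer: -8656276/60085341159895 ≈ -1.4407e-7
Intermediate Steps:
u(A) = -1208 + A (u(A) = A - 1208 = -1208 + A)
G = 1/8656276 (G = 1/(8656657 + (-1208 + 827)) = 1/(8656657 - 381) = 1/8656276 ≈ 1.1552e-7)
1/(G - 6941246) = 1/(1/8656276 - 6941246) = 1/(-60085341159895/8656276) = -8656276/60085341159895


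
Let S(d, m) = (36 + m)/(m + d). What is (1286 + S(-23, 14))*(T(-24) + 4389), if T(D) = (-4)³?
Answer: 49841300/9 ≈ 5.5379e+6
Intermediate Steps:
S(d, m) = (36 + m)/(d + m)
T(D) = -64
(1286 + S(-23, 14))*(T(-24) + 4389) = (1286 + (36 + 14)/(-23 + 14))*(-64 + 4389) = (1286 + 50/(-9))*4325 = (1286 - ⅑*50)*4325 = (1286 - 50/9)*4325 = (11524/9)*4325 = 49841300/9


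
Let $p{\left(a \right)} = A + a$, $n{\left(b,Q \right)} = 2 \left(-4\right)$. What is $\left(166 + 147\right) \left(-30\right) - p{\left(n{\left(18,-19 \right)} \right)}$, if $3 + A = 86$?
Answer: $-9465$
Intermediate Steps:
$A = 83$ ($A = -3 + 86 = 83$)
$n{\left(b,Q \right)} = -8$
$p{\left(a \right)} = 83 + a$
$\left(166 + 147\right) \left(-30\right) - p{\left(n{\left(18,-19 \right)} \right)} = \left(166 + 147\right) \left(-30\right) - \left(83 - 8\right) = 313 \left(-30\right) - 75 = -9390 - 75 = -9465$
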